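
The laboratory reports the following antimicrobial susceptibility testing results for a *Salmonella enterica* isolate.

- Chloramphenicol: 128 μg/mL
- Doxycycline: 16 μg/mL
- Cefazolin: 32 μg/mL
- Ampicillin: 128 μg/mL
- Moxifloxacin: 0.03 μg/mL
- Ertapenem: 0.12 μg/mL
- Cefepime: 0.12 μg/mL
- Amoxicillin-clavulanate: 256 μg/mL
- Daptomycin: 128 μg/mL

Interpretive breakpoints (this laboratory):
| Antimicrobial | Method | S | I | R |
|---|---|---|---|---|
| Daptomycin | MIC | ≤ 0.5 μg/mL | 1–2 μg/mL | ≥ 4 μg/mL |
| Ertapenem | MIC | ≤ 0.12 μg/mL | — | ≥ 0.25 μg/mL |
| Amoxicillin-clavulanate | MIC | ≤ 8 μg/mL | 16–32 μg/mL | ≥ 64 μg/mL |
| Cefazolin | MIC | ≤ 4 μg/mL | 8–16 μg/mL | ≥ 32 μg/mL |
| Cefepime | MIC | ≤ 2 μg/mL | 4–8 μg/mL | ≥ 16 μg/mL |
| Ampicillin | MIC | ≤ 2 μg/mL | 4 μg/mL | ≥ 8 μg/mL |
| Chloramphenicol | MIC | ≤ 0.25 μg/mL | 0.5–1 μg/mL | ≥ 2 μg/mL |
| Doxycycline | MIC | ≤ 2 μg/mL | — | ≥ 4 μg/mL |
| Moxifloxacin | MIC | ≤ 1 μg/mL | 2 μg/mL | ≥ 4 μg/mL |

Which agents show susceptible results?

Chloramphenicol (128 μg/mL) ≥ 2 μg/mL → Resistant
Doxycycline (16 μg/mL) ≥ 4 μg/mL ⇒ R
Cefazolin 32 μg/mL: ≥ 32 μg/mL → resistant
Ampicillin 128 μg/mL: ≥ 8 μg/mL → Resistant
Moxifloxacin: 0.03 μg/mL is ≤ 1 μg/mL → S
Ertapenem: 0.12 μg/mL is ≤ 0.12 μg/mL — Susceptible
Cefepime: 0.12 μg/mL is ≤ 2 μg/mL → S
Amoxicillin-clavulanate (256 μg/mL) ≥ 64 μg/mL ⇒ Resistant
Daptomycin: 128 μg/mL is ≥ 4 μg/mL — Resistant

moxifloxacin, ertapenem, cefepime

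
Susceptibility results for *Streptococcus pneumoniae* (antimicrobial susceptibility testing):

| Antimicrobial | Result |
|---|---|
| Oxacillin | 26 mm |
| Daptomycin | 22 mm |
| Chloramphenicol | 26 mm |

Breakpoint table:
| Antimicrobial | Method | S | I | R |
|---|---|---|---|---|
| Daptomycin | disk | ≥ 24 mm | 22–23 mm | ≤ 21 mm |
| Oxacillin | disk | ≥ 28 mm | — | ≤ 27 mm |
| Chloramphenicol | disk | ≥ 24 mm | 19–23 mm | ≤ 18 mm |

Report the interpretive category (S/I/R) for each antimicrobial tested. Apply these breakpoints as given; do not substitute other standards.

Oxacillin: 26 mm is ≤ 27 mm — resistant
Daptomycin 22 mm: in 22–23 mm → intermediate
Chloramphenicol: 26 mm is ≥ 24 mm ⇒ Susceptible

R, I, S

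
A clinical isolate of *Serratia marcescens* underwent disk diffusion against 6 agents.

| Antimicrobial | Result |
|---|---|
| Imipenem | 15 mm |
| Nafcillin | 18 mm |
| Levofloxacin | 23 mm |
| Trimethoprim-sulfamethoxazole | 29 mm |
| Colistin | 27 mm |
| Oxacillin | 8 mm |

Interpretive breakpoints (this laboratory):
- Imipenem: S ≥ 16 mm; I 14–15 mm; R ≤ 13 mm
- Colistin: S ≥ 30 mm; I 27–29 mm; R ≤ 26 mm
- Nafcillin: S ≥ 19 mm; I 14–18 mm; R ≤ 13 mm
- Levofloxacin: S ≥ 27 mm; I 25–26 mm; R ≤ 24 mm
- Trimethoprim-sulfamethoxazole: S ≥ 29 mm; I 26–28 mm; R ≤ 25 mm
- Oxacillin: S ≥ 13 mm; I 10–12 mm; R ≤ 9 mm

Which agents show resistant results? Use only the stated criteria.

levofloxacin, oxacillin

Imipenem: 15 mm is in 14–15 mm — I
Nafcillin (18 mm) in 14–18 mm ⇒ Intermediate
Levofloxacin: 23 mm is ≤ 24 mm — Resistant
Trimethoprim-sulfamethoxazole 29 mm: ≥ 29 mm ⇒ susceptible
Colistin: 27 mm is in 27–29 mm ⇒ I
Oxacillin 8 mm: ≤ 9 mm ⇒ Resistant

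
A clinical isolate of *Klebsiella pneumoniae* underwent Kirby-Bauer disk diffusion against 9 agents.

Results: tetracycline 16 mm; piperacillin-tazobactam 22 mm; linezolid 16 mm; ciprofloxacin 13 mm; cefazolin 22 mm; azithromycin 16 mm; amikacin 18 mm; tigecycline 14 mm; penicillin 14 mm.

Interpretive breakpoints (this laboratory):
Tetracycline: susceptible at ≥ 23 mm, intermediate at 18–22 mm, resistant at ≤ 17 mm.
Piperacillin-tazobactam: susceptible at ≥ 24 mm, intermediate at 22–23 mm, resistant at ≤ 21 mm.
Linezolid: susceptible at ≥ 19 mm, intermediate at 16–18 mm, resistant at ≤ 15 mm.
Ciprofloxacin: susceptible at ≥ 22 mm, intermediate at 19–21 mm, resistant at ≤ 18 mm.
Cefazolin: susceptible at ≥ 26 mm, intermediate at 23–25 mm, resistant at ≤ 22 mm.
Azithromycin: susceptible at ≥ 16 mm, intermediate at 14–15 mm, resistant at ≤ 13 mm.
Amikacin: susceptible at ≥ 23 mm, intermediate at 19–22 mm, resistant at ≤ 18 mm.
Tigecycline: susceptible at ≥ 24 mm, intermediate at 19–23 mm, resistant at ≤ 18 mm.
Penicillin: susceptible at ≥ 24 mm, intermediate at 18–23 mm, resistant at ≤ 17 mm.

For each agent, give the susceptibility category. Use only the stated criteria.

R, I, I, R, R, S, R, R, R

Tetracycline: 16 mm is ≤ 17 mm — R
Piperacillin-tazobactam (22 mm) in 22–23 mm → intermediate
Linezolid: 16 mm is in 16–18 mm ⇒ Intermediate
Ciprofloxacin 13 mm: ≤ 18 mm → resistant
Cefazolin (22 mm) ≤ 22 mm ⇒ R
Azithromycin: 16 mm is ≥ 16 mm ⇒ susceptible
Amikacin: 18 mm is ≤ 18 mm ⇒ Resistant
Tigecycline 14 mm: ≤ 18 mm → Resistant
Penicillin: 14 mm is ≤ 17 mm → resistant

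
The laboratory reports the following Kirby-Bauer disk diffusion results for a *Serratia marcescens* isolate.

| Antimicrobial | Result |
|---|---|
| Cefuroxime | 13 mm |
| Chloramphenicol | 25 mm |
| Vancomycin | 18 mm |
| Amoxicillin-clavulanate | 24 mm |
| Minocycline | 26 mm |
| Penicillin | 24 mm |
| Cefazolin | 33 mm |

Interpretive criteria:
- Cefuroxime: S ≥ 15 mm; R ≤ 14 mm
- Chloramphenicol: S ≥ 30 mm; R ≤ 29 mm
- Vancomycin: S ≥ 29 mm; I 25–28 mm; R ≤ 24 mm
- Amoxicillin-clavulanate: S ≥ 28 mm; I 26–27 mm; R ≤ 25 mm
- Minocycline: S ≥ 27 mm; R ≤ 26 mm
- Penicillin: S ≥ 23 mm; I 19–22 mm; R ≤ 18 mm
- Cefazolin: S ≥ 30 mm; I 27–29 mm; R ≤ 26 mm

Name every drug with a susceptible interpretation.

Cefuroxime (13 mm) ≤ 14 mm ⇒ Resistant
Chloramphenicol (25 mm) ≤ 29 mm — resistant
Vancomycin (18 mm) ≤ 24 mm ⇒ Resistant
Amoxicillin-clavulanate 24 mm: ≤ 25 mm → R
Minocycline 26 mm: ≤ 26 mm — Resistant
Penicillin: 24 mm is ≥ 23 mm ⇒ S
Cefazolin 33 mm: ≥ 30 mm ⇒ Susceptible

penicillin, cefazolin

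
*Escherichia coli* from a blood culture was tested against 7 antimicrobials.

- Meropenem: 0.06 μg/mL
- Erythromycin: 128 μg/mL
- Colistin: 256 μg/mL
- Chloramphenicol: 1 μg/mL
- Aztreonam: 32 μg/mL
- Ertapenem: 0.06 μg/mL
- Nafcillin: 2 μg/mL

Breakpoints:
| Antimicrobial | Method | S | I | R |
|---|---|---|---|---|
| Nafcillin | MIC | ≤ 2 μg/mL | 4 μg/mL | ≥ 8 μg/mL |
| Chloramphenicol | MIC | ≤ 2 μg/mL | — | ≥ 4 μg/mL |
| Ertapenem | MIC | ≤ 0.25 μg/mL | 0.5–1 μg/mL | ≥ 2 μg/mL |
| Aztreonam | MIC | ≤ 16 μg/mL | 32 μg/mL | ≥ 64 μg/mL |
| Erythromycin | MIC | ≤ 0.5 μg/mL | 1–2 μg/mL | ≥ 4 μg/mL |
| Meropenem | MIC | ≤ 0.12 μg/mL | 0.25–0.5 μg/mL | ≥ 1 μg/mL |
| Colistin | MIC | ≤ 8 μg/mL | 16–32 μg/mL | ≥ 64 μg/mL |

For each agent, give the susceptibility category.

Meropenem (0.06 μg/mL) ≤ 0.12 μg/mL ⇒ susceptible
Erythromycin: 128 μg/mL is ≥ 4 μg/mL ⇒ R
Colistin (256 μg/mL) ≥ 64 μg/mL ⇒ Resistant
Chloramphenicol: 1 μg/mL is ≤ 2 μg/mL ⇒ S
Aztreonam: 32 μg/mL is = 32 μg/mL → I
Ertapenem 0.06 μg/mL: ≤ 0.25 μg/mL → S
Nafcillin 2 μg/mL: ≤ 2 μg/mL ⇒ S

S, R, R, S, I, S, S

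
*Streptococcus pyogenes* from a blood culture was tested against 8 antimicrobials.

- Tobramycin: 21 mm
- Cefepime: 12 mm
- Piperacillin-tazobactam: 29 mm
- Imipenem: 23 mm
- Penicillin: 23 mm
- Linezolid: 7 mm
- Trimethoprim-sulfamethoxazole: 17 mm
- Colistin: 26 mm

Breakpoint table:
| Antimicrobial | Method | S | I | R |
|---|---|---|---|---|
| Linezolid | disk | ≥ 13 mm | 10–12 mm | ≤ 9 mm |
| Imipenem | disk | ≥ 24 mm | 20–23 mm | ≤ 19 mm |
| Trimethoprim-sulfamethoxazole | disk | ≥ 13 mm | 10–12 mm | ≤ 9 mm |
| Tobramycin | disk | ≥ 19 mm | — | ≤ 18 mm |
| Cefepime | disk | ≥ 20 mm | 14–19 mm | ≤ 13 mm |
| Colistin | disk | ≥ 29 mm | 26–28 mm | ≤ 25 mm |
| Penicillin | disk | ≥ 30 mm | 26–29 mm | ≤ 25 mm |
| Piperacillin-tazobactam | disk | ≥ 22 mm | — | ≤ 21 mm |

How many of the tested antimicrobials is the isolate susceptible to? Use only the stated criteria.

Tobramycin: 21 mm is ≥ 19 mm — Susceptible
Cefepime 12 mm: ≤ 13 mm ⇒ resistant
Piperacillin-tazobactam (29 mm) ≥ 22 mm ⇒ S
Imipenem: 23 mm is in 20–23 mm ⇒ I
Penicillin (23 mm) ≤ 25 mm → resistant
Linezolid 7 mm: ≤ 9 mm → resistant
Trimethoprim-sulfamethoxazole: 17 mm is ≥ 13 mm — Susceptible
Colistin (26 mm) in 26–28 mm — Intermediate
Susceptible: 3

3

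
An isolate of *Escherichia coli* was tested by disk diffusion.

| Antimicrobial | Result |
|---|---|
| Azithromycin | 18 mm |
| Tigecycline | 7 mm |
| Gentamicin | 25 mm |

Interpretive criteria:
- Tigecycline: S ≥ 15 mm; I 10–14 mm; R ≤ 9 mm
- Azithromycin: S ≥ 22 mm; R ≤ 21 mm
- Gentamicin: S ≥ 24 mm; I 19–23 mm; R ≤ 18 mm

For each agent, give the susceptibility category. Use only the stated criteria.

Azithromycin: 18 mm is ≤ 21 mm — R
Tigecycline: 7 mm is ≤ 9 mm — Resistant
Gentamicin 25 mm: ≥ 24 mm ⇒ Susceptible

R, R, S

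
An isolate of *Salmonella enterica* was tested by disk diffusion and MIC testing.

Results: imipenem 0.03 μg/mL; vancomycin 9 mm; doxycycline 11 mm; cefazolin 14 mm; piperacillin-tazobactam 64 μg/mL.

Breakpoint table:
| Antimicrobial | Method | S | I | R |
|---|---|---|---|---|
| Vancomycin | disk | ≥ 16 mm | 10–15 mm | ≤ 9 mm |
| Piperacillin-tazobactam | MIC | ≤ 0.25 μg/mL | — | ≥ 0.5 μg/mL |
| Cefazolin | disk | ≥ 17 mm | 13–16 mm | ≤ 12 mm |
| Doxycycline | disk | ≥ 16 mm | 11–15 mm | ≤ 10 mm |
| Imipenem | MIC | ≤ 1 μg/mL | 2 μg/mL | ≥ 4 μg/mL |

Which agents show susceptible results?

Imipenem (0.03 μg/mL) ≤ 1 μg/mL — susceptible
Vancomycin: 9 mm is ≤ 9 mm ⇒ R
Doxycycline: 11 mm is in 11–15 mm → intermediate
Cefazolin: 14 mm is in 13–16 mm — Intermediate
Piperacillin-tazobactam: 64 μg/mL is ≥ 0.5 μg/mL ⇒ R

imipenem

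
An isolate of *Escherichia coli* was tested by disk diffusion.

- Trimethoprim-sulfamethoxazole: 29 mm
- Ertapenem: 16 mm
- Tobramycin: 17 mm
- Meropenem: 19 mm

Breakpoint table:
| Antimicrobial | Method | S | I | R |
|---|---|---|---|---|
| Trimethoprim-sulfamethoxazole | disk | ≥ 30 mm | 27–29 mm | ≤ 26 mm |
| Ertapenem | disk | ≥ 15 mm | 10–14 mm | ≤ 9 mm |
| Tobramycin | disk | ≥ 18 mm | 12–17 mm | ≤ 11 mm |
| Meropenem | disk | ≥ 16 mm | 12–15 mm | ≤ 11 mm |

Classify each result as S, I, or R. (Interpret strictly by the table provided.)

Trimethoprim-sulfamethoxazole: 29 mm is in 27–29 mm ⇒ Intermediate
Ertapenem (16 mm) ≥ 15 mm — susceptible
Tobramycin 17 mm: in 12–17 mm ⇒ intermediate
Meropenem 19 mm: ≥ 16 mm → S

I, S, I, S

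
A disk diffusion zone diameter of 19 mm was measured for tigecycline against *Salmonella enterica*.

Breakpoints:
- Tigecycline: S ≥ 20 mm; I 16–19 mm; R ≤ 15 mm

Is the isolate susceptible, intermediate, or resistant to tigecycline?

Tigecycline: 19 mm is in 16–19 mm → Intermediate

Intermediate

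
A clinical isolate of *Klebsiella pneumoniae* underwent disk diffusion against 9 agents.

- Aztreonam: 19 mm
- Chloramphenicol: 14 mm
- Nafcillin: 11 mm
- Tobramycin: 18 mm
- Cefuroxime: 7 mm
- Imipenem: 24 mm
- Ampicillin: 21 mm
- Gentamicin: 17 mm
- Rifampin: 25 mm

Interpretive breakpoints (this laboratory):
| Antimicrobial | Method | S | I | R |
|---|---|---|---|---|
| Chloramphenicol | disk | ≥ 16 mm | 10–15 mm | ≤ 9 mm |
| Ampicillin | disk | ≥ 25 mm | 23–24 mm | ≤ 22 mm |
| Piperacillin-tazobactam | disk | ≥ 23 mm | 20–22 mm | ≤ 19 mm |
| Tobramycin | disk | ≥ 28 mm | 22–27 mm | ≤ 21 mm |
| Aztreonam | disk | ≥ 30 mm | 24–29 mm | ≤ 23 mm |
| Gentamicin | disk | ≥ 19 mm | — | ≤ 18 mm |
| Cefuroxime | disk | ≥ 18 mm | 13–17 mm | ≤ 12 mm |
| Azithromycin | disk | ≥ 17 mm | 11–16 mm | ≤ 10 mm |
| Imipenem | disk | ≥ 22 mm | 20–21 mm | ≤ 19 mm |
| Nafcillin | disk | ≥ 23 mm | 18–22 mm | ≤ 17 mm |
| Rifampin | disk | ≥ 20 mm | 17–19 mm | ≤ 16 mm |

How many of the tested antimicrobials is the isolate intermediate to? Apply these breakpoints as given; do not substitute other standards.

Aztreonam (19 mm) ≤ 23 mm ⇒ resistant
Chloramphenicol: 14 mm is in 10–15 mm ⇒ intermediate
Nafcillin 11 mm: ≤ 17 mm ⇒ Resistant
Tobramycin (18 mm) ≤ 21 mm → resistant
Cefuroxime (7 mm) ≤ 12 mm → R
Imipenem 24 mm: ≥ 22 mm ⇒ susceptible
Ampicillin (21 mm) ≤ 22 mm ⇒ Resistant
Gentamicin: 17 mm is ≤ 18 mm ⇒ Resistant
Rifampin 25 mm: ≥ 20 mm ⇒ S
Intermediate: 1

1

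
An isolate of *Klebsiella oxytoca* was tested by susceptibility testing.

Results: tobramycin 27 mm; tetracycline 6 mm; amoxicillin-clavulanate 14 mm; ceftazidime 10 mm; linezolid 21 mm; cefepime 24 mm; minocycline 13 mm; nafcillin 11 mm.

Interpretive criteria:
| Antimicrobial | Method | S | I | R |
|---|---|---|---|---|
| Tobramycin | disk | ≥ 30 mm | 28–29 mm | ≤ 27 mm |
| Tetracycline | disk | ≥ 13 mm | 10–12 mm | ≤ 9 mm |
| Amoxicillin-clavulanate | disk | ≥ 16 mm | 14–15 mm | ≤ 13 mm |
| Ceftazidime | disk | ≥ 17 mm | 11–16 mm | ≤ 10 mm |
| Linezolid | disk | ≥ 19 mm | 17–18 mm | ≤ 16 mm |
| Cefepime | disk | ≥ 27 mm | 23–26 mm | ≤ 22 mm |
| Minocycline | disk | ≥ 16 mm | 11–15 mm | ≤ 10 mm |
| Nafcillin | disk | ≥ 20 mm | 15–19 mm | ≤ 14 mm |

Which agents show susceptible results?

Tobramycin: 27 mm is ≤ 27 mm → Resistant
Tetracycline: 6 mm is ≤ 9 mm → R
Amoxicillin-clavulanate (14 mm) in 14–15 mm → I
Ceftazidime 10 mm: ≤ 10 mm ⇒ R
Linezolid 21 mm: ≥ 19 mm ⇒ Susceptible
Cefepime (24 mm) in 23–26 mm — Intermediate
Minocycline 13 mm: in 11–15 mm → I
Nafcillin 11 mm: ≤ 14 mm — R

linezolid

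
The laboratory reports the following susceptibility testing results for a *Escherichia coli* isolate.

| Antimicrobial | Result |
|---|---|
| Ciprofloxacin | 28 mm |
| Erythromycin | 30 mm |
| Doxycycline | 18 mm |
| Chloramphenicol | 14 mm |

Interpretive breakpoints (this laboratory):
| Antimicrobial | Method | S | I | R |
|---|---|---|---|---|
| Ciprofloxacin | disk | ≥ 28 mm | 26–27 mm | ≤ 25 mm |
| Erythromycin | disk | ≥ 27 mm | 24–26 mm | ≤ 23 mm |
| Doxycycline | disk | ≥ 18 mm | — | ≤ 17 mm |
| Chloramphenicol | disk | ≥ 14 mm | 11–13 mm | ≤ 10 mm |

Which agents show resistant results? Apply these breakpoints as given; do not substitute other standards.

Ciprofloxacin: 28 mm is ≥ 28 mm → S
Erythromycin: 30 mm is ≥ 27 mm → susceptible
Doxycycline 18 mm: ≥ 18 mm → Susceptible
Chloramphenicol 14 mm: ≥ 14 mm ⇒ S

none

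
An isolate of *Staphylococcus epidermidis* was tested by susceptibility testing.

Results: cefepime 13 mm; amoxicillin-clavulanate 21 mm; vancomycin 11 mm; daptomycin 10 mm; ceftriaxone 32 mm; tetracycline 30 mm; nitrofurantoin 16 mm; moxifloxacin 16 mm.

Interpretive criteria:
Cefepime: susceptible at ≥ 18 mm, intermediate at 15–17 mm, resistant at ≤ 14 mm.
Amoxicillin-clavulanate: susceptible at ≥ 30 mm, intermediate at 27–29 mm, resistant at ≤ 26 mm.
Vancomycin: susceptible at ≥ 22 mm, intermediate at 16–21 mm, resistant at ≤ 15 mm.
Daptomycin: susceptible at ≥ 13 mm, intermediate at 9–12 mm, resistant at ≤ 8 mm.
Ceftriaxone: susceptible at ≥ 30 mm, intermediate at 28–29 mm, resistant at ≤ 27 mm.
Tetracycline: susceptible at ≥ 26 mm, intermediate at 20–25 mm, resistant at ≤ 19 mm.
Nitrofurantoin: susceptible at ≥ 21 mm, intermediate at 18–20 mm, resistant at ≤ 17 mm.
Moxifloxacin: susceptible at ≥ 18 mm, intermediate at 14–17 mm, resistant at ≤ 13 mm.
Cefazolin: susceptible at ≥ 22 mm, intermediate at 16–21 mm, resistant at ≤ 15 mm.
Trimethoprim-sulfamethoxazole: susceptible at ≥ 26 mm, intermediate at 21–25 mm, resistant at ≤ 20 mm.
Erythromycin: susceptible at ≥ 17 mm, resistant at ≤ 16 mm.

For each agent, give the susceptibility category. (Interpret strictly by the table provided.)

Cefepime: 13 mm is ≤ 14 mm — Resistant
Amoxicillin-clavulanate (21 mm) ≤ 26 mm → resistant
Vancomycin: 11 mm is ≤ 15 mm ⇒ R
Daptomycin 10 mm: in 9–12 mm → Intermediate
Ceftriaxone (32 mm) ≥ 30 mm → Susceptible
Tetracycline 30 mm: ≥ 26 mm — Susceptible
Nitrofurantoin: 16 mm is ≤ 17 mm — R
Moxifloxacin 16 mm: in 14–17 mm — Intermediate

R, R, R, I, S, S, R, I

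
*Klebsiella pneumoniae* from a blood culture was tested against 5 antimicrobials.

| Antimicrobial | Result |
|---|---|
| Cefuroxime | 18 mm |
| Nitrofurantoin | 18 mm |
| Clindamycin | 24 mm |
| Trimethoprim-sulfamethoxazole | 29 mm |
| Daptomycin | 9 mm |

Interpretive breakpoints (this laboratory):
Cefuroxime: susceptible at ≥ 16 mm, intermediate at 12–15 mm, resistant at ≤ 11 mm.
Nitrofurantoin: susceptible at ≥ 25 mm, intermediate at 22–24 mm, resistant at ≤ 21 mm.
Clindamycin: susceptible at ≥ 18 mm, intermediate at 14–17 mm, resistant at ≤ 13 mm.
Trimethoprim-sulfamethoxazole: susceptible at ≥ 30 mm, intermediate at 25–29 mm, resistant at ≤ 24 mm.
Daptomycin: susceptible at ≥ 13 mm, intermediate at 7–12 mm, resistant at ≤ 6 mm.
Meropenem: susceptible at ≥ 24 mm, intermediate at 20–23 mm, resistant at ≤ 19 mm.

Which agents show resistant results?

nitrofurantoin

Cefuroxime 18 mm: ≥ 16 mm → S
Nitrofurantoin: 18 mm is ≤ 21 mm ⇒ resistant
Clindamycin 24 mm: ≥ 18 mm → Susceptible
Trimethoprim-sulfamethoxazole 29 mm: in 25–29 mm → Intermediate
Daptomycin (9 mm) in 7–12 mm ⇒ Intermediate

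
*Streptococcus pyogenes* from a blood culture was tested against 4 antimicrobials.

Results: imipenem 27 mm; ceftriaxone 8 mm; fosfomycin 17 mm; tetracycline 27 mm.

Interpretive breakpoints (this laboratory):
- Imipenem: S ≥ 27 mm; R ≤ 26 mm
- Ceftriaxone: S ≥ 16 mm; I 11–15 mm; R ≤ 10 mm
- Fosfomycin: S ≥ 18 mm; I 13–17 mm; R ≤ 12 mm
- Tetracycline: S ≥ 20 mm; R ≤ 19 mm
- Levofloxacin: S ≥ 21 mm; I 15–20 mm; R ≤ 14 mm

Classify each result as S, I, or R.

S, R, I, S

Imipenem 27 mm: ≥ 27 mm → susceptible
Ceftriaxone 8 mm: ≤ 10 mm → Resistant
Fosfomycin 17 mm: in 13–17 mm → I
Tetracycline: 27 mm is ≥ 20 mm — susceptible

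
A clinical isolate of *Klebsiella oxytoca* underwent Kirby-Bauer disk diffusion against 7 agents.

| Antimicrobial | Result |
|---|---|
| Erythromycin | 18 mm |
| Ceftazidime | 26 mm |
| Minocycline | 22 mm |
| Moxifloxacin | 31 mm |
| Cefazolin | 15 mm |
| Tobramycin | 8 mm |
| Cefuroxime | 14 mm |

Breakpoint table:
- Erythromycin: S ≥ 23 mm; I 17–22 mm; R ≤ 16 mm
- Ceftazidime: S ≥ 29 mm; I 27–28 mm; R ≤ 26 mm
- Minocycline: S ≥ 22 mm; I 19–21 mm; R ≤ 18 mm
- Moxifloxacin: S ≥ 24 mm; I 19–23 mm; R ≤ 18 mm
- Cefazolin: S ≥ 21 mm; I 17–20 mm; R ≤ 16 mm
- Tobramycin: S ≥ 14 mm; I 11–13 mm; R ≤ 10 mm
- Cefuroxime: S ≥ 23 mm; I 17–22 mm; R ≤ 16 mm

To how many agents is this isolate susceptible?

2

Erythromycin (18 mm) in 17–22 mm ⇒ Intermediate
Ceftazidime: 26 mm is ≤ 26 mm → Resistant
Minocycline (22 mm) ≥ 22 mm ⇒ susceptible
Moxifloxacin: 31 mm is ≥ 24 mm → susceptible
Cefazolin: 15 mm is ≤ 16 mm — Resistant
Tobramycin: 8 mm is ≤ 10 mm → resistant
Cefuroxime 14 mm: ≤ 16 mm ⇒ Resistant
Susceptible: 2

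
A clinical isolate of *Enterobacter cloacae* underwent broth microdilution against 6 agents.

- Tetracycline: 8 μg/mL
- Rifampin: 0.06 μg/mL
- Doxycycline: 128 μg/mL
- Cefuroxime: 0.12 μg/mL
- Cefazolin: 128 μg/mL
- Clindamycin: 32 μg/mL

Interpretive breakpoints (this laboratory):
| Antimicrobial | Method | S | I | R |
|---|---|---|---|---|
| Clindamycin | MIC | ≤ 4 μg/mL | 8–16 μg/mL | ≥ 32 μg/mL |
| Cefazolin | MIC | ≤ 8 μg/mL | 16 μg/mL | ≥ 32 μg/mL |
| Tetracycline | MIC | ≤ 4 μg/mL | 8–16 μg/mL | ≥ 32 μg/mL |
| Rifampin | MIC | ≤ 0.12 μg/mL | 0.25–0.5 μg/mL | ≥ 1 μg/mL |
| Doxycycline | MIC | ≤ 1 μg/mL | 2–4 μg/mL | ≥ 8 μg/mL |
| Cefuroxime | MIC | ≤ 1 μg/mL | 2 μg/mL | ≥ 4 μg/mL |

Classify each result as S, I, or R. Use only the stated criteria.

Tetracycline (8 μg/mL) in 8–16 μg/mL → Intermediate
Rifampin (0.06 μg/mL) ≤ 0.12 μg/mL ⇒ S
Doxycycline (128 μg/mL) ≥ 8 μg/mL → Resistant
Cefuroxime: 0.12 μg/mL is ≤ 1 μg/mL — S
Cefazolin 128 μg/mL: ≥ 32 μg/mL → resistant
Clindamycin 32 μg/mL: ≥ 32 μg/mL — resistant

I, S, R, S, R, R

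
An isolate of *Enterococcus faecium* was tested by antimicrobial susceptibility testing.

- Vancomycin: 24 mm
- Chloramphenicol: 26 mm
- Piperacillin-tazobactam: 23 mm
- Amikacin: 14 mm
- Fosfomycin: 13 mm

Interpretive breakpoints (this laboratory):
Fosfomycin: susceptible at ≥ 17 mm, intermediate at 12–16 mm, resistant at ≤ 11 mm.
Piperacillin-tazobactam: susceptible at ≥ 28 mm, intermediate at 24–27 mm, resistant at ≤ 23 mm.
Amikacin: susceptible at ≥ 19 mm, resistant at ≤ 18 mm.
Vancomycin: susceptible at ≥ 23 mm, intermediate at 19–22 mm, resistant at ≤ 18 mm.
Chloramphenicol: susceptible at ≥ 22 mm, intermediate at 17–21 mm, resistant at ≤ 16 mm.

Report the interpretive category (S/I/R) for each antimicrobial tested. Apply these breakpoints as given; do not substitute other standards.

Vancomycin 24 mm: ≥ 23 mm — Susceptible
Chloramphenicol 26 mm: ≥ 22 mm — S
Piperacillin-tazobactam 23 mm: ≤ 23 mm ⇒ R
Amikacin 14 mm: ≤ 18 mm ⇒ resistant
Fosfomycin: 13 mm is in 12–16 mm — I

S, S, R, R, I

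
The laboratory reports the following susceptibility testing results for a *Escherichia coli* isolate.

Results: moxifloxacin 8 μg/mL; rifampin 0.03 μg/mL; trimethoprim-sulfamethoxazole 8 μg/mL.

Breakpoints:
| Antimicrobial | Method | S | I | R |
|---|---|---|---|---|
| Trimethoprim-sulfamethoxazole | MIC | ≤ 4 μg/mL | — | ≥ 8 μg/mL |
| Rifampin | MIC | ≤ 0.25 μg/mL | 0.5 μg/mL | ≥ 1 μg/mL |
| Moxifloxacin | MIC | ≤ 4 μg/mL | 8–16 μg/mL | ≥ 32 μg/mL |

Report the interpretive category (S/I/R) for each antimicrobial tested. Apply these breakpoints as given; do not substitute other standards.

Moxifloxacin 8 μg/mL: in 8–16 μg/mL ⇒ I
Rifampin 0.03 μg/mL: ≤ 0.25 μg/mL — Susceptible
Trimethoprim-sulfamethoxazole 8 μg/mL: ≥ 8 μg/mL ⇒ R

I, S, R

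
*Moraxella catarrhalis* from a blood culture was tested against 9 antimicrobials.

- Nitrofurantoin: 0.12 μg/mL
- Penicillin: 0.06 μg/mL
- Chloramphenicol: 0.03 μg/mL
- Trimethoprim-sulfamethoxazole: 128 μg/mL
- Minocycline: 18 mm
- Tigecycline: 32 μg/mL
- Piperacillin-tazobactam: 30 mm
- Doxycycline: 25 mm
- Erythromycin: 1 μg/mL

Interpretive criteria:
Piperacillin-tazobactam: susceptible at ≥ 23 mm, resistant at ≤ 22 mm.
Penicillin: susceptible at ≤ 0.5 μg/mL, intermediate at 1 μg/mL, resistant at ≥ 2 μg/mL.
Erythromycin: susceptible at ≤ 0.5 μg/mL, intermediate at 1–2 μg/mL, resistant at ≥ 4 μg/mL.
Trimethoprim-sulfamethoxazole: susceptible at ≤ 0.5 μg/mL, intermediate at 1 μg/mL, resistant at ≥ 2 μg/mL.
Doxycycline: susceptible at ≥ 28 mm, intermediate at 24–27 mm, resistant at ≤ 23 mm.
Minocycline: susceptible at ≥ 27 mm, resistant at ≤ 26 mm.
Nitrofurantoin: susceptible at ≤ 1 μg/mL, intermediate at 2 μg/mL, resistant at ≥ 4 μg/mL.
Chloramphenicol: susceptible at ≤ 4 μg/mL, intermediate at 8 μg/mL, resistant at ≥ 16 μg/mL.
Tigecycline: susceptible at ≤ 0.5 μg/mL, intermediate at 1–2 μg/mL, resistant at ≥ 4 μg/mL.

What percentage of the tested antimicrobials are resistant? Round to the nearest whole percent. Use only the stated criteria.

33%

Nitrofurantoin 0.12 μg/mL: ≤ 1 μg/mL → Susceptible
Penicillin: 0.06 μg/mL is ≤ 0.5 μg/mL → susceptible
Chloramphenicol (0.03 μg/mL) ≤ 4 μg/mL ⇒ Susceptible
Trimethoprim-sulfamethoxazole 128 μg/mL: ≥ 2 μg/mL → R
Minocycline: 18 mm is ≤ 26 mm → resistant
Tigecycline: 32 μg/mL is ≥ 4 μg/mL — resistant
Piperacillin-tazobactam 30 mm: ≥ 23 mm ⇒ S
Doxycycline: 25 mm is in 24–27 mm — intermediate
Erythromycin: 1 μg/mL is in 1–2 μg/mL → I
Resistant: 3/9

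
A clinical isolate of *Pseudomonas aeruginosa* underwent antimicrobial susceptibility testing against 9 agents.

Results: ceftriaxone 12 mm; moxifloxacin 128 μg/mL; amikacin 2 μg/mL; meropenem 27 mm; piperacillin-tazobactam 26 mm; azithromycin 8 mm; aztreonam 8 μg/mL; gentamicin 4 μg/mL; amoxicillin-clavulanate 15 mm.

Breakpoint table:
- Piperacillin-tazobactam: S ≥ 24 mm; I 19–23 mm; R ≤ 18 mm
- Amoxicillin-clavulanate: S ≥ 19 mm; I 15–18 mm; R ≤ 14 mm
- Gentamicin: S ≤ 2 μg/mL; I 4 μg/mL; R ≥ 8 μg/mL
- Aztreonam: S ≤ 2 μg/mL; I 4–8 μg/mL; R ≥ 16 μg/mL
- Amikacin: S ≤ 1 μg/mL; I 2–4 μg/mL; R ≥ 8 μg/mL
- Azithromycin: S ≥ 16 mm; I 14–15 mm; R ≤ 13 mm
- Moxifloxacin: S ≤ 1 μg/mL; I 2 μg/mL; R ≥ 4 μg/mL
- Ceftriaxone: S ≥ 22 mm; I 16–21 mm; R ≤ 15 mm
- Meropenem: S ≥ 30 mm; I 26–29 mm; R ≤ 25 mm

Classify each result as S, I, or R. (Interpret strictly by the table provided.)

R, R, I, I, S, R, I, I, I

Ceftriaxone: 12 mm is ≤ 15 mm — Resistant
Moxifloxacin: 128 μg/mL is ≥ 4 μg/mL → Resistant
Amikacin (2 μg/mL) in 2–4 μg/mL — I
Meropenem 27 mm: in 26–29 mm → Intermediate
Piperacillin-tazobactam: 26 mm is ≥ 24 mm — susceptible
Azithromycin 8 mm: ≤ 13 mm ⇒ R
Aztreonam: 8 μg/mL is in 4–8 μg/mL ⇒ Intermediate
Gentamicin: 4 μg/mL is = 4 μg/mL → Intermediate
Amoxicillin-clavulanate (15 mm) in 15–18 mm → Intermediate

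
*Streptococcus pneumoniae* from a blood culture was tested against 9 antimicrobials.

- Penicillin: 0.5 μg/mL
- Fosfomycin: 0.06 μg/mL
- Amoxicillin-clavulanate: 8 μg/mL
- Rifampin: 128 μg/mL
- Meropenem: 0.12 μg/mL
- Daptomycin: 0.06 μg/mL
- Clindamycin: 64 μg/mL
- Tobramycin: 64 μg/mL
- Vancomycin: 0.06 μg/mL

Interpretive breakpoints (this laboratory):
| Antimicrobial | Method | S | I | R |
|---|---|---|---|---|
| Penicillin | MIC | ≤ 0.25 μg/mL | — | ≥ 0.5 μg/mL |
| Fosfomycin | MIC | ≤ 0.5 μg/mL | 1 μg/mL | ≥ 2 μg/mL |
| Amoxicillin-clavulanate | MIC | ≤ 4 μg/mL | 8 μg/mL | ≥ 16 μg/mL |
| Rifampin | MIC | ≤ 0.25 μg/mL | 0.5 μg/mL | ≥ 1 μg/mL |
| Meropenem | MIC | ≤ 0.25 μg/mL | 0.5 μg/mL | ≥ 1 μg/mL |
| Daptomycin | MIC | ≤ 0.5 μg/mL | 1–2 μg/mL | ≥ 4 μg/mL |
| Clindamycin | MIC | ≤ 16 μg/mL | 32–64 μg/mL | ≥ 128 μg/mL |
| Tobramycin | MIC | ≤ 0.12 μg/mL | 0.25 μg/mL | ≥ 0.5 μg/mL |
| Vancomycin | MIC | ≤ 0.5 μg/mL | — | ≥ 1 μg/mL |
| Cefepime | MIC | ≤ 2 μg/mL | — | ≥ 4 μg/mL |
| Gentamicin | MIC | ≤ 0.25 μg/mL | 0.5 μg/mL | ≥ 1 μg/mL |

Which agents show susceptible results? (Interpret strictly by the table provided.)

fosfomycin, meropenem, daptomycin, vancomycin

Penicillin: 0.5 μg/mL is ≥ 0.5 μg/mL — R
Fosfomycin: 0.06 μg/mL is ≤ 0.5 μg/mL — S
Amoxicillin-clavulanate (8 μg/mL) = 8 μg/mL — Intermediate
Rifampin (128 μg/mL) ≥ 1 μg/mL — R
Meropenem (0.12 μg/mL) ≤ 0.25 μg/mL — S
Daptomycin (0.06 μg/mL) ≤ 0.5 μg/mL ⇒ Susceptible
Clindamycin (64 μg/mL) in 32–64 μg/mL — intermediate
Tobramycin 64 μg/mL: ≥ 0.5 μg/mL — R
Vancomycin 0.06 μg/mL: ≤ 0.5 μg/mL → Susceptible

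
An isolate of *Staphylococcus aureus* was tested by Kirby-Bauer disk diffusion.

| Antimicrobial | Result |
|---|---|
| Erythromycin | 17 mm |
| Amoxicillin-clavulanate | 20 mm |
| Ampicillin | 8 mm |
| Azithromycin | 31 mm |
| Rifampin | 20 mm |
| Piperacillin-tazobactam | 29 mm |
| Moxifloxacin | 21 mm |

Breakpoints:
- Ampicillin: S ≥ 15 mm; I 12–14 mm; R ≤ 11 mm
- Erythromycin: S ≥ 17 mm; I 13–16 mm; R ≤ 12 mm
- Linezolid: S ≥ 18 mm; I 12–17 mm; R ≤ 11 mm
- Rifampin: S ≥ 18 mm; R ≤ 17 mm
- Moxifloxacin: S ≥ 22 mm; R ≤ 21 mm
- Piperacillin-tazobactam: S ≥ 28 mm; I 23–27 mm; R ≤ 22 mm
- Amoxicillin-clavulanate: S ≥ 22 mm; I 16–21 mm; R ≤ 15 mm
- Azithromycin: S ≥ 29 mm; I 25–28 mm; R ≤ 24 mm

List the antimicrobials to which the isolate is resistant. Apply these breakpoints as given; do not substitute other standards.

Erythromycin 17 mm: ≥ 17 mm → Susceptible
Amoxicillin-clavulanate 20 mm: in 16–21 mm ⇒ I
Ampicillin 8 mm: ≤ 11 mm ⇒ Resistant
Azithromycin: 31 mm is ≥ 29 mm ⇒ susceptible
Rifampin (20 mm) ≥ 18 mm — susceptible
Piperacillin-tazobactam (29 mm) ≥ 28 mm — susceptible
Moxifloxacin (21 mm) ≤ 21 mm → Resistant

ampicillin, moxifloxacin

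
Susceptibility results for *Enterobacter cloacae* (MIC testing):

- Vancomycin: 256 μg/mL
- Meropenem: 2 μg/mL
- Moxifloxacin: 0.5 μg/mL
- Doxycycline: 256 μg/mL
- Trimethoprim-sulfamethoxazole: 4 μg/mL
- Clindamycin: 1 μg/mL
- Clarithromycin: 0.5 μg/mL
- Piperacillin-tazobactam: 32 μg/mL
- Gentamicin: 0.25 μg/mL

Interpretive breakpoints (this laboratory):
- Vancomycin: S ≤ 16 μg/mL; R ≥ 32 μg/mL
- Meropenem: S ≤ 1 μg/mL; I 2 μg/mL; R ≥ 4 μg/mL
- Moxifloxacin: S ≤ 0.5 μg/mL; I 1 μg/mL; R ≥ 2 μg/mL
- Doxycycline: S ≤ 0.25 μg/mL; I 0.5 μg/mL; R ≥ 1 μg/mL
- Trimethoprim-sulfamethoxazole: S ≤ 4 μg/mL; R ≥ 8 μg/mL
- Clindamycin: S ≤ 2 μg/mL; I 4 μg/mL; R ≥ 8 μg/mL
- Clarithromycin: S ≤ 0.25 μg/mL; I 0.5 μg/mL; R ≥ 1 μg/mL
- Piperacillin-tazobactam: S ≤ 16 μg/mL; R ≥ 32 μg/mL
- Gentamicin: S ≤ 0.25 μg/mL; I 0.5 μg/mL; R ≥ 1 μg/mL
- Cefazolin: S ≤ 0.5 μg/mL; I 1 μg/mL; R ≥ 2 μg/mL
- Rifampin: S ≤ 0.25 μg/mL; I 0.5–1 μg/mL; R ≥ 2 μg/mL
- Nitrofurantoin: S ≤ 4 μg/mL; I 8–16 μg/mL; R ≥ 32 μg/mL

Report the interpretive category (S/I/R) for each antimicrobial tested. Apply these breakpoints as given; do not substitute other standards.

R, I, S, R, S, S, I, R, S

Vancomycin 256 μg/mL: ≥ 32 μg/mL — resistant
Meropenem 2 μg/mL: = 2 μg/mL — Intermediate
Moxifloxacin: 0.5 μg/mL is ≤ 0.5 μg/mL ⇒ S
Doxycycline: 256 μg/mL is ≥ 1 μg/mL — resistant
Trimethoprim-sulfamethoxazole (4 μg/mL) ≤ 4 μg/mL ⇒ S
Clindamycin (1 μg/mL) ≤ 2 μg/mL — Susceptible
Clarithromycin 0.5 μg/mL: = 0.5 μg/mL — intermediate
Piperacillin-tazobactam (32 μg/mL) ≥ 32 μg/mL — Resistant
Gentamicin: 0.25 μg/mL is ≤ 0.25 μg/mL — susceptible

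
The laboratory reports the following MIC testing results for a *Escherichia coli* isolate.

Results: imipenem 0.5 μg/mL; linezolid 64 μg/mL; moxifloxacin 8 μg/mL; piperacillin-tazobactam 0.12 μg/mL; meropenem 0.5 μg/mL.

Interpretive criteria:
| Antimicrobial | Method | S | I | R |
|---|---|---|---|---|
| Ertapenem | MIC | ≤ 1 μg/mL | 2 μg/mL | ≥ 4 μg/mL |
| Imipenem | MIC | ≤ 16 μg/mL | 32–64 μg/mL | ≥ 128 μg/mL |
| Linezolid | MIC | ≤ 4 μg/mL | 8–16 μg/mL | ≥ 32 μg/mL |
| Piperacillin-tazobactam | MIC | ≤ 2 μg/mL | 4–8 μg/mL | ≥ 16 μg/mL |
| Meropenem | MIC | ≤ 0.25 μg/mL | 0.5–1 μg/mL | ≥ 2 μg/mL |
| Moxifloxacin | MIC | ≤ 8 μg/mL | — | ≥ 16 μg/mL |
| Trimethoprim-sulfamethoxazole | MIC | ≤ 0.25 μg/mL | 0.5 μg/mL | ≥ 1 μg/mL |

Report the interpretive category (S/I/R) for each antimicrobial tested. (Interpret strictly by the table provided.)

S, R, S, S, I

Imipenem 0.5 μg/mL: ≤ 16 μg/mL ⇒ S
Linezolid (64 μg/mL) ≥ 32 μg/mL — R
Moxifloxacin: 8 μg/mL is ≤ 8 μg/mL → susceptible
Piperacillin-tazobactam 0.12 μg/mL: ≤ 2 μg/mL → Susceptible
Meropenem 0.5 μg/mL: in 0.5–1 μg/mL ⇒ Intermediate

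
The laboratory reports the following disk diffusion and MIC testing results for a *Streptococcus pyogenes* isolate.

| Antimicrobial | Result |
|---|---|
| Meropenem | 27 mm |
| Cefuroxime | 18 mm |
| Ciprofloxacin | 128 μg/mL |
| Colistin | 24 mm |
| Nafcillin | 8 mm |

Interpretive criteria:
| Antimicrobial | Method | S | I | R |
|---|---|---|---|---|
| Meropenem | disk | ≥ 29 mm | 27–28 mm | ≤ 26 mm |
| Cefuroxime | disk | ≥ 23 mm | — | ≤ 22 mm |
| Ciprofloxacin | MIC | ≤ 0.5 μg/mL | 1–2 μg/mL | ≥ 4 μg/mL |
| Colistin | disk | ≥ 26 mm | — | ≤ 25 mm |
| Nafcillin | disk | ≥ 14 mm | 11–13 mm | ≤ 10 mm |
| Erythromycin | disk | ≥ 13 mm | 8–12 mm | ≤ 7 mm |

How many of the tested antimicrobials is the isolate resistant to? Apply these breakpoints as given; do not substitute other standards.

Meropenem 27 mm: in 27–28 mm — intermediate
Cefuroxime 18 mm: ≤ 22 mm → Resistant
Ciprofloxacin 128 μg/mL: ≥ 4 μg/mL → R
Colistin (24 mm) ≤ 25 mm — R
Nafcillin 8 mm: ≤ 10 mm ⇒ Resistant
Resistant: 4

4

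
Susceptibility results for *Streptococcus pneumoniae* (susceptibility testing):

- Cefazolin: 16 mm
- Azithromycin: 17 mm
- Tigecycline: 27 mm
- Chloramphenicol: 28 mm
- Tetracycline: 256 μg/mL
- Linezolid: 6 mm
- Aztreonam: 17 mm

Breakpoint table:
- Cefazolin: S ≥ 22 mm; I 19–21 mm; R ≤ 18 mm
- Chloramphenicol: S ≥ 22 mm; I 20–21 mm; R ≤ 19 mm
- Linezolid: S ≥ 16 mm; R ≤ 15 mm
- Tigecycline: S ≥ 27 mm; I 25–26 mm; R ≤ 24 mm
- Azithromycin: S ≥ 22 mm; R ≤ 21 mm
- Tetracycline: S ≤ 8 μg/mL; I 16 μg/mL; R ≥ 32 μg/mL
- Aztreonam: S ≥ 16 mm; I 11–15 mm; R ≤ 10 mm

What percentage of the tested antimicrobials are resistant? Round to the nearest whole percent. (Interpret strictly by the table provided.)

57%

Cefazolin (16 mm) ≤ 18 mm ⇒ Resistant
Azithromycin: 17 mm is ≤ 21 mm → R
Tigecycline 27 mm: ≥ 27 mm — susceptible
Chloramphenicol (28 mm) ≥ 22 mm — S
Tetracycline 256 μg/mL: ≥ 32 μg/mL ⇒ R
Linezolid (6 mm) ≤ 15 mm → R
Aztreonam 17 mm: ≥ 16 mm → susceptible
Resistant: 4/7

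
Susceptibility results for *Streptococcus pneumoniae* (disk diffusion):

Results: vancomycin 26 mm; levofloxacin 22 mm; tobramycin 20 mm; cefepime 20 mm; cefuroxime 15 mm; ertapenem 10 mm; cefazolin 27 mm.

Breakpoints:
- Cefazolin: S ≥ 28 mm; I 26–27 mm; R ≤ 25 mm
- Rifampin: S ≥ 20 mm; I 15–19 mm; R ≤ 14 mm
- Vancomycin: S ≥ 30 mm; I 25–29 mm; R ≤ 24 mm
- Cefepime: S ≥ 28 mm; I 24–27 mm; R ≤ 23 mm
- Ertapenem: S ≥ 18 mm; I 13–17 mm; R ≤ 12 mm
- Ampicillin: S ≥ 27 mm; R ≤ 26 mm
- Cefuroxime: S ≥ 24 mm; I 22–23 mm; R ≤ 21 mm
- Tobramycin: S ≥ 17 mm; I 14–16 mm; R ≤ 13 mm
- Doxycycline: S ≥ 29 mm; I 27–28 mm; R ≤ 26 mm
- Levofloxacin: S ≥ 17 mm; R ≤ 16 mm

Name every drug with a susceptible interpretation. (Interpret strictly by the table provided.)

levofloxacin, tobramycin

Vancomycin: 26 mm is in 25–29 mm → Intermediate
Levofloxacin (22 mm) ≥ 17 mm → susceptible
Tobramycin (20 mm) ≥ 17 mm → susceptible
Cefepime: 20 mm is ≤ 23 mm — R
Cefuroxime: 15 mm is ≤ 21 mm — R
Ertapenem (10 mm) ≤ 12 mm ⇒ resistant
Cefazolin 27 mm: in 26–27 mm — I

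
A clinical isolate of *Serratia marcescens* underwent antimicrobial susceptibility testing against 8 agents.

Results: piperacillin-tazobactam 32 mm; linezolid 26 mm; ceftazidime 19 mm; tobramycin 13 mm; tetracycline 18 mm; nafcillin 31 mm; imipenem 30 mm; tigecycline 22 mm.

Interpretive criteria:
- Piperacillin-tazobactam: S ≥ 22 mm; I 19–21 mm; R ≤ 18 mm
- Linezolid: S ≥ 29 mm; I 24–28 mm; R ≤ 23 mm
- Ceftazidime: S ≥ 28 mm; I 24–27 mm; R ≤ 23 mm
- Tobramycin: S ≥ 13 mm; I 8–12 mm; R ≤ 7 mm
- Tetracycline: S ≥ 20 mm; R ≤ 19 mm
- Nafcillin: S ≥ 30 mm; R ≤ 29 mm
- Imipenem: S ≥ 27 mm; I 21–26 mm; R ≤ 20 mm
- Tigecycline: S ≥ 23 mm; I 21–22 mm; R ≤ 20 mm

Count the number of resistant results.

2

Piperacillin-tazobactam (32 mm) ≥ 22 mm → susceptible
Linezolid: 26 mm is in 24–28 mm → Intermediate
Ceftazidime (19 mm) ≤ 23 mm → resistant
Tobramycin 13 mm: ≥ 13 mm ⇒ Susceptible
Tetracycline (18 mm) ≤ 19 mm ⇒ Resistant
Nafcillin 31 mm: ≥ 30 mm → S
Imipenem 30 mm: ≥ 27 mm → S
Tigecycline: 22 mm is in 21–22 mm ⇒ Intermediate
Resistant: 2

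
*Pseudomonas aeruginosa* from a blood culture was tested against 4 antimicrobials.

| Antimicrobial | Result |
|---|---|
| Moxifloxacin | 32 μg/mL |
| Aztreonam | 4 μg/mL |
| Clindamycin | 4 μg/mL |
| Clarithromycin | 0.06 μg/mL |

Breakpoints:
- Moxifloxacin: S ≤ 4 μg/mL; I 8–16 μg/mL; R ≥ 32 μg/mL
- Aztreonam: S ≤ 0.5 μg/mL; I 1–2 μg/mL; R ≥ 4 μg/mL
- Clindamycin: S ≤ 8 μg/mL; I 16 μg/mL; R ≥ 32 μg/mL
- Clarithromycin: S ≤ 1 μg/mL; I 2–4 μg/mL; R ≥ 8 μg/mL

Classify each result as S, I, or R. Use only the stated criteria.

Moxifloxacin (32 μg/mL) ≥ 32 μg/mL → R
Aztreonam 4 μg/mL: ≥ 4 μg/mL → R
Clindamycin 4 μg/mL: ≤ 8 μg/mL → Susceptible
Clarithromycin 0.06 μg/mL: ≤ 1 μg/mL → Susceptible

R, R, S, S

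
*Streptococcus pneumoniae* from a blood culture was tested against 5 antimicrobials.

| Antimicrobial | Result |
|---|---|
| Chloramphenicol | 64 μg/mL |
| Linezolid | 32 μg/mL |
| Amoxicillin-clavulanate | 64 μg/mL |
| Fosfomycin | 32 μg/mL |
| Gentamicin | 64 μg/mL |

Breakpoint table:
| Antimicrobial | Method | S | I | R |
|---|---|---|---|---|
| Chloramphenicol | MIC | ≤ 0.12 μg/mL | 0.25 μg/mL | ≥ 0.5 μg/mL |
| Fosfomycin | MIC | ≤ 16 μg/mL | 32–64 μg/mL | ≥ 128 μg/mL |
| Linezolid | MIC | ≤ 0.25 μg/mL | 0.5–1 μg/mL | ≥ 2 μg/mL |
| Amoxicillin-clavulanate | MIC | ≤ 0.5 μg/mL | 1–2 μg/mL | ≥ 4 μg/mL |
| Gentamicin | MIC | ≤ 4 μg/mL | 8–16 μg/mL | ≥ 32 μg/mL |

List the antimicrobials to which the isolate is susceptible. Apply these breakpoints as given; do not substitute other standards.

Chloramphenicol: 64 μg/mL is ≥ 0.5 μg/mL ⇒ resistant
Linezolid 32 μg/mL: ≥ 2 μg/mL — R
Amoxicillin-clavulanate (64 μg/mL) ≥ 4 μg/mL ⇒ R
Fosfomycin (32 μg/mL) in 32–64 μg/mL ⇒ I
Gentamicin: 64 μg/mL is ≥ 32 μg/mL → R

none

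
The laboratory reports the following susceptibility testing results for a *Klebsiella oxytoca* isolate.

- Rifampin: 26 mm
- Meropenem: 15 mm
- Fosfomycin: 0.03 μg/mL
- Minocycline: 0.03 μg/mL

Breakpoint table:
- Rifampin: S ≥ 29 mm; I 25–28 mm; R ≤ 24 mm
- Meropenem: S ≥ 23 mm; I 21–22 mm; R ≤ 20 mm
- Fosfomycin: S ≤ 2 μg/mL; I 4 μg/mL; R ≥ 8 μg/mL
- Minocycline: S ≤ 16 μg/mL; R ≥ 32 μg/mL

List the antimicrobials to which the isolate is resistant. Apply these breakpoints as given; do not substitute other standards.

meropenem

Rifampin (26 mm) in 25–28 mm ⇒ I
Meropenem (15 mm) ≤ 20 mm — R
Fosfomycin: 0.03 μg/mL is ≤ 2 μg/mL — S
Minocycline: 0.03 μg/mL is ≤ 16 μg/mL — Susceptible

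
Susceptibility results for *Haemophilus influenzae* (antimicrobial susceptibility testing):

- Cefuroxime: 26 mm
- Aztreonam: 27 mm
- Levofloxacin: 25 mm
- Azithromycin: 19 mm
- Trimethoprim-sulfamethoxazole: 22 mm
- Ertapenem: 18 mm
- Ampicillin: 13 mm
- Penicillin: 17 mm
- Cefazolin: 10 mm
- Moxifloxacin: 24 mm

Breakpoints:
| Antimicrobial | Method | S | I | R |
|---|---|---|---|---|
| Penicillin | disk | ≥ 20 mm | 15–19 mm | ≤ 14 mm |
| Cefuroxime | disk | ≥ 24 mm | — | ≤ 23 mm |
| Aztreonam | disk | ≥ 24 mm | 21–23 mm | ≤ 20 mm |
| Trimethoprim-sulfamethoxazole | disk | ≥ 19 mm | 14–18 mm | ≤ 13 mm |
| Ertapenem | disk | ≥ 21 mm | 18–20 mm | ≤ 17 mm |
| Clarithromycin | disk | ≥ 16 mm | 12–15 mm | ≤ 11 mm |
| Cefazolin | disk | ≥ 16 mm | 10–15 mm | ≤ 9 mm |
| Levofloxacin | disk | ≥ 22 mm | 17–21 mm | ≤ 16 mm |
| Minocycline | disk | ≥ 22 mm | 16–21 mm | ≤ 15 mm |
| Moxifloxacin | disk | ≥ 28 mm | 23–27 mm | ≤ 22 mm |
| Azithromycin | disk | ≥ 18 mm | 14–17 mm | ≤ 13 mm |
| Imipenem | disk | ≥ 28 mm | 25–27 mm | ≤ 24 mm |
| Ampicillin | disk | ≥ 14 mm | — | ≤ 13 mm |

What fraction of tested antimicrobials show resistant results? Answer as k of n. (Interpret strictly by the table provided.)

1 of 10

Cefuroxime: 26 mm is ≥ 24 mm ⇒ Susceptible
Aztreonam 27 mm: ≥ 24 mm ⇒ Susceptible
Levofloxacin: 25 mm is ≥ 22 mm — susceptible
Azithromycin 19 mm: ≥ 18 mm → susceptible
Trimethoprim-sulfamethoxazole 22 mm: ≥ 19 mm — susceptible
Ertapenem 18 mm: in 18–20 mm — I
Ampicillin: 13 mm is ≤ 13 mm — Resistant
Penicillin (17 mm) in 15–19 mm ⇒ intermediate
Cefazolin (10 mm) in 10–15 mm → Intermediate
Moxifloxacin 24 mm: in 23–27 mm ⇒ I
Resistant: 1/10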